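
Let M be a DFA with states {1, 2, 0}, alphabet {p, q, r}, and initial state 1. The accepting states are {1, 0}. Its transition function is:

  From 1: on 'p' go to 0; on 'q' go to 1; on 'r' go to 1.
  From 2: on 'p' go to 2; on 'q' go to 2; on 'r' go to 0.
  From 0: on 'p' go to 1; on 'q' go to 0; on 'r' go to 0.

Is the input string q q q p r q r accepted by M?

1 → 1 → 1 → 1 → 0 → 0 → 0 → 0
End state 0 is accepting.

Yes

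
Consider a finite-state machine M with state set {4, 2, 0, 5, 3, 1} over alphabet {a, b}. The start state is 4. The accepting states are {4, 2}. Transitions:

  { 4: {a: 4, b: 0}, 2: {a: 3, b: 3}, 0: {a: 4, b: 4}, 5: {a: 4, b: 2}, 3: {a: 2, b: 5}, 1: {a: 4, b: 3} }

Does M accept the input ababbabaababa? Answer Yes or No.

start at 4
read 'a': 4 → 4
read 'b': 4 → 0
read 'a': 0 → 4
read 'b': 4 → 0
read 'b': 0 → 4
read 'a': 4 → 4
read 'b': 4 → 0
read 'a': 0 → 4
read 'a': 4 → 4
read 'b': 4 → 0
read 'a': 0 → 4
read 'b': 4 → 0
read 'a': 0 → 4
End state 4 is accepting.

Yes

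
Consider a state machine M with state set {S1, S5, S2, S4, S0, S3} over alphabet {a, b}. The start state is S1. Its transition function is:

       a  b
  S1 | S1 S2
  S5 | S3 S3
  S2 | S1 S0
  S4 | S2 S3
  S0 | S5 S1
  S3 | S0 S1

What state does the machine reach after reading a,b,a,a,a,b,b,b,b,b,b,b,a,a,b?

S2

start at S1
read 'a': S1 → S1
read 'b': S1 → S2
read 'a': S2 → S1
read 'a': S1 → S1
read 'a': S1 → S1
read 'b': S1 → S2
read 'b': S2 → S0
read 'b': S0 → S1
read 'b': S1 → S2
read 'b': S2 → S0
read 'b': S0 → S1
read 'b': S1 → S2
read 'a': S2 → S1
read 'a': S1 → S1
read 'b': S1 → S2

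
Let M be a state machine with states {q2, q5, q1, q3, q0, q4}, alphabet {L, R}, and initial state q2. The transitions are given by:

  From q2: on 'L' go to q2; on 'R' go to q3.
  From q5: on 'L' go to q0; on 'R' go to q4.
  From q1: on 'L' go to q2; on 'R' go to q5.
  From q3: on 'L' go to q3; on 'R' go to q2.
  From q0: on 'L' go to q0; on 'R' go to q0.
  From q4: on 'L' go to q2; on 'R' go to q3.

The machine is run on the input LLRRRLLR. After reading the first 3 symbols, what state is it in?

q3

q2 → q2 → q2 → q3
After 3 symbols: q3.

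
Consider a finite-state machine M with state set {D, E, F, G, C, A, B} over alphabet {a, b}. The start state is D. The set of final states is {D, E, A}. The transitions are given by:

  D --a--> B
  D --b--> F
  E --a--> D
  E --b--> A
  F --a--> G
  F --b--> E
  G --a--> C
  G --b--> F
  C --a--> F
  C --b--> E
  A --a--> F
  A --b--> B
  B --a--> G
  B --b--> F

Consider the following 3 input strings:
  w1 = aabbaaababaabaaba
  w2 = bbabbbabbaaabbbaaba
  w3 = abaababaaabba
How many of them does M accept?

w1: Trace: D -a-> B -a-> G -b-> F -b-> E -a-> D -a-> B -a-> G -b-> F -a-> G -b-> F -a-> G -a-> C -b-> E -a-> D -a-> B -b-> F -a-> G  → end G, rejected
w2: Trace: D -b-> F -b-> E -a-> D -b-> F -b-> E -b-> A -a-> F -b-> E -b-> A -a-> F -a-> G -a-> C -b-> E -b-> A -b-> B -a-> G -a-> C -b-> E -a-> D  → end D, accepted
w3: Trace: D -a-> B -b-> F -a-> G -a-> C -b-> E -a-> D -b-> F -a-> G -a-> C -a-> F -b-> E -b-> A -a-> F  → end F, rejected

1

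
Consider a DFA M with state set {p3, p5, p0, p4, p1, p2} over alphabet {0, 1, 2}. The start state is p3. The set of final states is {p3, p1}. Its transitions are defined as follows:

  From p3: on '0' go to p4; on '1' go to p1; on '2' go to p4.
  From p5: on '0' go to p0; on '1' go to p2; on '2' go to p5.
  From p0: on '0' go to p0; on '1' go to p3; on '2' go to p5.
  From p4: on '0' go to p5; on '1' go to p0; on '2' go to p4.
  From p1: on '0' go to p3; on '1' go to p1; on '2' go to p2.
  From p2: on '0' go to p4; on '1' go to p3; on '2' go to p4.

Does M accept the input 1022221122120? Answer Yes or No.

p3 → p1 → p3 → p4 → p4 → p4 → p4 → p0 → p3 → p4 → p4 → p0 → p5 → p0
End state p0 is not accepting.

No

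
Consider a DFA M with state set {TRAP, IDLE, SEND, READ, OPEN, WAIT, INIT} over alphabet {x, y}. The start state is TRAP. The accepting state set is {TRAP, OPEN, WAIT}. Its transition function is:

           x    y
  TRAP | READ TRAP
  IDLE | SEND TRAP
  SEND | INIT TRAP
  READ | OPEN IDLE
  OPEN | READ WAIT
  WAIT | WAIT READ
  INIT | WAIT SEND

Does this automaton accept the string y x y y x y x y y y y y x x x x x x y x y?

Trace: TRAP -y-> TRAP -x-> READ -y-> IDLE -y-> TRAP -x-> READ -y-> IDLE -x-> SEND -y-> TRAP -y-> TRAP -y-> TRAP -y-> TRAP -y-> TRAP -x-> READ -x-> OPEN -x-> READ -x-> OPEN -x-> READ -x-> OPEN -y-> WAIT -x-> WAIT -y-> READ
End state READ is not accepting.

No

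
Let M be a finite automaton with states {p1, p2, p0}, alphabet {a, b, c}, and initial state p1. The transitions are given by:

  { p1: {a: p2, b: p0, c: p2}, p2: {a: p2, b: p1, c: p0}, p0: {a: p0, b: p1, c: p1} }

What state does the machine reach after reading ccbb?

p0

p1 → p2 → p0 → p1 → p0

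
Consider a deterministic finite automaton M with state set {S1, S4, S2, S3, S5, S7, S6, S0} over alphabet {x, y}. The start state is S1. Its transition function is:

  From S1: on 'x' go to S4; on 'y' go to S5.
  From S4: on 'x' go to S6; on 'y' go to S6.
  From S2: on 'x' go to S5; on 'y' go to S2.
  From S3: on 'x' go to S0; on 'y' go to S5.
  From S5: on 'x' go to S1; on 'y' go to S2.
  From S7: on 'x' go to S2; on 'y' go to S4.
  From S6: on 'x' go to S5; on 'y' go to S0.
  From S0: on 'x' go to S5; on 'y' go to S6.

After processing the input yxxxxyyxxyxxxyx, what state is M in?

start at S1
read 'y': S1 → S5
read 'x': S5 → S1
read 'x': S1 → S4
read 'x': S4 → S6
read 'x': S6 → S5
read 'y': S5 → S2
read 'y': S2 → S2
read 'x': S2 → S5
read 'x': S5 → S1
read 'y': S1 → S5
read 'x': S5 → S1
read 'x': S1 → S4
read 'x': S4 → S6
read 'y': S6 → S0
read 'x': S0 → S5

S5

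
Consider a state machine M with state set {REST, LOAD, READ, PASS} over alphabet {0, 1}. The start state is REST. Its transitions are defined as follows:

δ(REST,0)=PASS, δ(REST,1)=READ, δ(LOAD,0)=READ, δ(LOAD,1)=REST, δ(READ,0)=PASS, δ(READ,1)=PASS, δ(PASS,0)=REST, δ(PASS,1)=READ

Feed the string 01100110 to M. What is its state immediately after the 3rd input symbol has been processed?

Trace: REST -0-> PASS -1-> READ -1-> PASS
After 3 symbols: PASS.

PASS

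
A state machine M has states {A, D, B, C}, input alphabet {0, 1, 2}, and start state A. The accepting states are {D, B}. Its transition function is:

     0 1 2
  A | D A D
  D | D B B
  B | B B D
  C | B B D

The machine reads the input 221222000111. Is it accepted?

Yes

A → D → B → B → D → B → D → D → D → D → B → B → B
End state B is accepting.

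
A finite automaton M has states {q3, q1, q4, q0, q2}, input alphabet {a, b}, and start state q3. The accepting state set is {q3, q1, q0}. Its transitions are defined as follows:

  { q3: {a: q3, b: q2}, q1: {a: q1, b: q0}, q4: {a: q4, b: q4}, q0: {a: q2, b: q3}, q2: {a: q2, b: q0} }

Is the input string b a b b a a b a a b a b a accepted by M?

Trace: q3 -b-> q2 -a-> q2 -b-> q0 -b-> q3 -a-> q3 -a-> q3 -b-> q2 -a-> q2 -a-> q2 -b-> q0 -a-> q2 -b-> q0 -a-> q2
End state q2 is not accepting.

No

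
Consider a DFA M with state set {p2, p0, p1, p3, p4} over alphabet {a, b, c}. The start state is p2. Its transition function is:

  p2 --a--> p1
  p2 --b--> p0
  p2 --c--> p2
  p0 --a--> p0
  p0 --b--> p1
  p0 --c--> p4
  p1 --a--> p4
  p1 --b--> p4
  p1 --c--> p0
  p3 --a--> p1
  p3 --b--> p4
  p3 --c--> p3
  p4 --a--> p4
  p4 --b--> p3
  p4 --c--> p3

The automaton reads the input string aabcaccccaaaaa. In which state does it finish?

p2 → p1 → p4 → p3 → p3 → p1 → p0 → p4 → p3 → p3 → p1 → p4 → p4 → p4 → p4

p4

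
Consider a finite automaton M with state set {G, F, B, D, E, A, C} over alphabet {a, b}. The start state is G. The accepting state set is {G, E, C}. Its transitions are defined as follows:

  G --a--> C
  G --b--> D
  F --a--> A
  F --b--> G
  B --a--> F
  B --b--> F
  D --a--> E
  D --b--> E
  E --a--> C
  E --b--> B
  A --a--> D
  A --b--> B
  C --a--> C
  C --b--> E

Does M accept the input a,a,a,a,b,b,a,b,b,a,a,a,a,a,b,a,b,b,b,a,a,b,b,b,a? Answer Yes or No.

No

start at G
read 'a': G → C
read 'a': C → C
read 'a': C → C
read 'a': C → C
read 'b': C → E
read 'b': E → B
read 'a': B → F
read 'b': F → G
read 'b': G → D
read 'a': D → E
read 'a': E → C
read 'a': C → C
read 'a': C → C
read 'a': C → C
read 'b': C → E
read 'a': E → C
read 'b': C → E
read 'b': E → B
read 'b': B → F
read 'a': F → A
read 'a': A → D
read 'b': D → E
read 'b': E → B
read 'b': B → F
read 'a': F → A
End state A is not accepting.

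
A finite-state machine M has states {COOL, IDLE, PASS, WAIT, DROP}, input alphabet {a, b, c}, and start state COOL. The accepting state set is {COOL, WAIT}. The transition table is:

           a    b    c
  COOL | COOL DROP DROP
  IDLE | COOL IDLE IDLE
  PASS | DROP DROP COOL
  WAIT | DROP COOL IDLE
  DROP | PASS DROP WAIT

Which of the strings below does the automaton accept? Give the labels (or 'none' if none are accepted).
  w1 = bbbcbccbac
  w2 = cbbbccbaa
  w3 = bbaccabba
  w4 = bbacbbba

w2

w1:
  start at COOL
  read 'b': COOL → DROP
  read 'b': DROP → DROP
  read 'b': DROP → DROP
  read 'c': DROP → WAIT
  read 'b': WAIT → COOL
  read 'c': COOL → DROP
  read 'c': DROP → WAIT
  read 'b': WAIT → COOL
  read 'a': COOL → COOL
  read 'c': COOL → DROP
  end DROP, rejected
w2:
  start at COOL
  read 'c': COOL → DROP
  read 'b': DROP → DROP
  read 'b': DROP → DROP
  read 'b': DROP → DROP
  read 'c': DROP → WAIT
  read 'c': WAIT → IDLE
  read 'b': IDLE → IDLE
  read 'a': IDLE → COOL
  read 'a': COOL → COOL
  end COOL, accepted
w3:
  start at COOL
  read 'b': COOL → DROP
  read 'b': DROP → DROP
  read 'a': DROP → PASS
  read 'c': PASS → COOL
  read 'c': COOL → DROP
  read 'a': DROP → PASS
  read 'b': PASS → DROP
  read 'b': DROP → DROP
  read 'a': DROP → PASS
  end PASS, rejected
w4:
  start at COOL
  read 'b': COOL → DROP
  read 'b': DROP → DROP
  read 'a': DROP → PASS
  read 'c': PASS → COOL
  read 'b': COOL → DROP
  read 'b': DROP → DROP
  read 'b': DROP → DROP
  read 'a': DROP → PASS
  end PASS, rejected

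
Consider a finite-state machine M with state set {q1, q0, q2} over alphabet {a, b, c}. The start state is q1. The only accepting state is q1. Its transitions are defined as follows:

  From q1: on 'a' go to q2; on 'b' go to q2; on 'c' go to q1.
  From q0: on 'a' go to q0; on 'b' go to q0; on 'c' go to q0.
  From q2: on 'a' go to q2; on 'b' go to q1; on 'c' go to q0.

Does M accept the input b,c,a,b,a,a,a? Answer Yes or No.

No

q1 → q2 → q0 → q0 → q0 → q0 → q0 → q0
End state q0 is not accepting.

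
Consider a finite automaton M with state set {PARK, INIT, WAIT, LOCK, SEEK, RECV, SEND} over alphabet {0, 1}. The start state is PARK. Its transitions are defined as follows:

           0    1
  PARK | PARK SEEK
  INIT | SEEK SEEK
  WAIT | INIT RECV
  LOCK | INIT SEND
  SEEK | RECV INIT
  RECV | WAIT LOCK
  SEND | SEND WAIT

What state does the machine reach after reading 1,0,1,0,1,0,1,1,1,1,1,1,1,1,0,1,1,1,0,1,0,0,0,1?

start at PARK
read '1': PARK → SEEK
read '0': SEEK → RECV
read '1': RECV → LOCK
read '0': LOCK → INIT
read '1': INIT → SEEK
read '0': SEEK → RECV
read '1': RECV → LOCK
read '1': LOCK → SEND
read '1': SEND → WAIT
read '1': WAIT → RECV
read '1': RECV → LOCK
read '1': LOCK → SEND
read '1': SEND → WAIT
read '1': WAIT → RECV
read '0': RECV → WAIT
read '1': WAIT → RECV
read '1': RECV → LOCK
read '1': LOCK → SEND
read '0': SEND → SEND
read '1': SEND → WAIT
read '0': WAIT → INIT
read '0': INIT → SEEK
read '0': SEEK → RECV
read '1': RECV → LOCK

LOCK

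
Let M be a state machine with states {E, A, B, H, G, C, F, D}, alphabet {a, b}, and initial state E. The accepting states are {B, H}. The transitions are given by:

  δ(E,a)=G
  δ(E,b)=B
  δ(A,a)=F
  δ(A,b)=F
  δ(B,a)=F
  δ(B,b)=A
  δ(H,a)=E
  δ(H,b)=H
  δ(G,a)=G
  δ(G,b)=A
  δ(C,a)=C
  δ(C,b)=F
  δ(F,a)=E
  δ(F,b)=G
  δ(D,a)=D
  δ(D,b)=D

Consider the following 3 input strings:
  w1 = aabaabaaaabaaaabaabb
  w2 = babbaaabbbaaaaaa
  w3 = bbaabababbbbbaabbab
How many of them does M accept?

w1: E → G → G → A → F → E → B → F → E → G → G → A → F → E → G → G → A → F → E → B → A  → end A, rejected
w2: E → B → F → G → A → F → E → G → A → F → G → G → G → G → G → G → G  → end G, rejected
w3: E → B → A → F → E → B → F → G → G → A → F → G → A → F → E → G → A → F → E → B  → end B, accepted

1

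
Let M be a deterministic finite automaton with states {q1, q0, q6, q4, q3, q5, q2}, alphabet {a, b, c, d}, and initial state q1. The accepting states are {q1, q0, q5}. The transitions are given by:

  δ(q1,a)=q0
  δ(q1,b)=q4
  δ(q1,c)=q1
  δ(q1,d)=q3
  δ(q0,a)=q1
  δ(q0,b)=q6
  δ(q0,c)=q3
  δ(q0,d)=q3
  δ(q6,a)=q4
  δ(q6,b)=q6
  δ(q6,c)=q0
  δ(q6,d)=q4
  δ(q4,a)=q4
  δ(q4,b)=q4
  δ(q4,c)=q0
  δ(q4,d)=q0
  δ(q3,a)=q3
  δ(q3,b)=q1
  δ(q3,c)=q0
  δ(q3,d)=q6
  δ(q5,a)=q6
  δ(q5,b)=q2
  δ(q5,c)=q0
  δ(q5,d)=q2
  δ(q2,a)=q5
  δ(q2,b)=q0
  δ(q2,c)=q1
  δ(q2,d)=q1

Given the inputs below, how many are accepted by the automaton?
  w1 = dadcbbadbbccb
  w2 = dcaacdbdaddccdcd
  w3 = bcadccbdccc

2

w1: q1 → q3 → q3 → q6 → q0 → q6 → q6 → q4 → q0 → q6 → q6 → q0 → q3 → q1  → end q1, accepted
w2: q1 → q3 → q0 → q1 → q0 → q3 → q6 → q6 → q4 → q4 → q0 → q3 → q0 → q3 → q6 → q0 → q3  → end q3, rejected
w3: q1 → q4 → q0 → q1 → q3 → q0 → q3 → q1 → q3 → q0 → q3 → q0  → end q0, accepted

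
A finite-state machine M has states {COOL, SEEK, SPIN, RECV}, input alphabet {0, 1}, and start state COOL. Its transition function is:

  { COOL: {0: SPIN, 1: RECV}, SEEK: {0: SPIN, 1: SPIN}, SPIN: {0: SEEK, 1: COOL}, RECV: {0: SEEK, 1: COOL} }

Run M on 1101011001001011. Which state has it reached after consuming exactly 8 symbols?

Trace: COOL -1-> RECV -1-> COOL -0-> SPIN -1-> COOL -0-> SPIN -1-> COOL -1-> RECV -0-> SEEK
After 8 symbols: SEEK.

SEEK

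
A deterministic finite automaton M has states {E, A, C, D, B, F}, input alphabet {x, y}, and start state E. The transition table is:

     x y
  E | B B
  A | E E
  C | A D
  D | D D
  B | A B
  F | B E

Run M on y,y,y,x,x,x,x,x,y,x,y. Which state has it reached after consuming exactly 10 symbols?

Trace: E -y-> B -y-> B -y-> B -x-> A -x-> E -x-> B -x-> A -x-> E -y-> B -x-> A
After 10 symbols: A.

A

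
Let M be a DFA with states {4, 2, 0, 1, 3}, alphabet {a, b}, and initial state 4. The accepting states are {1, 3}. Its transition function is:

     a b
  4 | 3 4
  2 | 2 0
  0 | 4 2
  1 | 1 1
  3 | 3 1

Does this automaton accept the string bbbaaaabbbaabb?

start at 4
read 'b': 4 → 4
read 'b': 4 → 4
read 'b': 4 → 4
read 'a': 4 → 3
read 'a': 3 → 3
read 'a': 3 → 3
read 'a': 3 → 3
read 'b': 3 → 1
read 'b': 1 → 1
read 'b': 1 → 1
read 'a': 1 → 1
read 'a': 1 → 1
read 'b': 1 → 1
read 'b': 1 → 1
End state 1 is accepting.

Yes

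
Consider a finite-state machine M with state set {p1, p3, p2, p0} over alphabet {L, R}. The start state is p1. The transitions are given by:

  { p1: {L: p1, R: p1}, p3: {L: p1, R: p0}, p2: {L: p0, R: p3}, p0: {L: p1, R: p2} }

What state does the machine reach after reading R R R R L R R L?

p1

p1 → p1 → p1 → p1 → p1 → p1 → p1 → p1 → p1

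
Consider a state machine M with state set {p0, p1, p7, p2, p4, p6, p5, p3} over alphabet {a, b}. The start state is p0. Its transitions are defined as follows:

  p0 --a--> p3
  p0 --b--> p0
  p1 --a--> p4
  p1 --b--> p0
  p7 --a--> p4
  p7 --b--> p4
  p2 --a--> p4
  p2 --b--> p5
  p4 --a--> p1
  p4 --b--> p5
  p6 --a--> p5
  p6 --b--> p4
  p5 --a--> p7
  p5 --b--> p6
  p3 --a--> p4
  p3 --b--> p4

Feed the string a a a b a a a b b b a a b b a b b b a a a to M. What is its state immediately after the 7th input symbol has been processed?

p1

Trace: p0 -a-> p3 -a-> p4 -a-> p1 -b-> p0 -a-> p3 -a-> p4 -a-> p1
After 7 symbols: p1.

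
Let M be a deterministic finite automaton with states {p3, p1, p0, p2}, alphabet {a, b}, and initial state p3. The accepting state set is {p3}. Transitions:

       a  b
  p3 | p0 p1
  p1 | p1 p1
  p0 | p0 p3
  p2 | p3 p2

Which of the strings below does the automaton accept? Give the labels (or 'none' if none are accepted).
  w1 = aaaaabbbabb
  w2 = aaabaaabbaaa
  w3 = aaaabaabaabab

w1: p3 → p0 → p0 → p0 → p0 → p0 → p3 → p1 → p1 → p1 → p1 → p1  → end p1, rejected
w2: p3 → p0 → p0 → p0 → p3 → p0 → p0 → p0 → p3 → p1 → p1 → p1 → p1  → end p1, rejected
w3: p3 → p0 → p0 → p0 → p0 → p3 → p0 → p0 → p3 → p0 → p0 → p3 → p0 → p3  → end p3, accepted

w3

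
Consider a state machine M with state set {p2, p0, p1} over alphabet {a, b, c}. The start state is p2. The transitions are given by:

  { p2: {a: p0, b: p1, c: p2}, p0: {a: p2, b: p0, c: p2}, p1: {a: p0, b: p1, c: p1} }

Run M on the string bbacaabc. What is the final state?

start at p2
read 'b': p2 → p1
read 'b': p1 → p1
read 'a': p1 → p0
read 'c': p0 → p2
read 'a': p2 → p0
read 'a': p0 → p2
read 'b': p2 → p1
read 'c': p1 → p1

p1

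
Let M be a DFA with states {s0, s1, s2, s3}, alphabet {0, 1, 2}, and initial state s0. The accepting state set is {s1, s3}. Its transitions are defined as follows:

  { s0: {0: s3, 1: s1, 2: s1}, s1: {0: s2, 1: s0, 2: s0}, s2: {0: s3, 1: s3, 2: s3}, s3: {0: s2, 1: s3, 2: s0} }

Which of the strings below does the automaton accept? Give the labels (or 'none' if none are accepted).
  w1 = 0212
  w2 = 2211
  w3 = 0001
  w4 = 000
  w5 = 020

w3, w4, w5

w1: s0 → s3 → s0 → s1 → s0  → end s0, rejected
w2: s0 → s1 → s0 → s1 → s0  → end s0, rejected
w3: s0 → s3 → s2 → s3 → s3  → end s3, accepted
w4: s0 → s3 → s2 → s3  → end s3, accepted
w5: s0 → s3 → s0 → s3  → end s3, accepted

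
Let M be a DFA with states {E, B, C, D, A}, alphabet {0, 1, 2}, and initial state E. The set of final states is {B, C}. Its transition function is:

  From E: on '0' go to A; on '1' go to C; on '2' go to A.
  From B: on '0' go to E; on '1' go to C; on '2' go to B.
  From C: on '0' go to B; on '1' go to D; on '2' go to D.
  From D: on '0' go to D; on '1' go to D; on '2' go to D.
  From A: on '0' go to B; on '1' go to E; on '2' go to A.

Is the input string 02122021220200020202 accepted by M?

E → A → A → E → A → A → B → B → C → D → D → D → D → D → D → D → D → D → D → D → D
End state D is not accepting.

No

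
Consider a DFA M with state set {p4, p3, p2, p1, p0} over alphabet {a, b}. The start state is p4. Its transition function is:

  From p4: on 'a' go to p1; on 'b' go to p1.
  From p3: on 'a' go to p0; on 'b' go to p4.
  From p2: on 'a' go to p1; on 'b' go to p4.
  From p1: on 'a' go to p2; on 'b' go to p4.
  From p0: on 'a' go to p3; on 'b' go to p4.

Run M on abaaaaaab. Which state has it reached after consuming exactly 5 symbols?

start at p4
read 'a': p4 → p1
read 'b': p1 → p4
read 'a': p4 → p1
read 'a': p1 → p2
read 'a': p2 → p1
After 5 symbols: p1.

p1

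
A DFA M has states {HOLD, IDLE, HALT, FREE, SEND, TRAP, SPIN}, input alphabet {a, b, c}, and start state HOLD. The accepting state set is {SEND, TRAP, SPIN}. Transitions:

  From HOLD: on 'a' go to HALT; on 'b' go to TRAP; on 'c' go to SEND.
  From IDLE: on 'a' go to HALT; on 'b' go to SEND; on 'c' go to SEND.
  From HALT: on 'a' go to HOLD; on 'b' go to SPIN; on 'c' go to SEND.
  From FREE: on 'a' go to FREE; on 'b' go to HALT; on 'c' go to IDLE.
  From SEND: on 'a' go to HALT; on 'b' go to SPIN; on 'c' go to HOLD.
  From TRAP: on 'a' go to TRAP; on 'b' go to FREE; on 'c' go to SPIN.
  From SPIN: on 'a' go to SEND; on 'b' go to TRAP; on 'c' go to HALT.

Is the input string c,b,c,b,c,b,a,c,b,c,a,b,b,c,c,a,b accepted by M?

HOLD → SEND → SPIN → HALT → SPIN → HALT → SPIN → SEND → HOLD → TRAP → SPIN → SEND → SPIN → TRAP → SPIN → HALT → HOLD → TRAP
End state TRAP is accepting.

Yes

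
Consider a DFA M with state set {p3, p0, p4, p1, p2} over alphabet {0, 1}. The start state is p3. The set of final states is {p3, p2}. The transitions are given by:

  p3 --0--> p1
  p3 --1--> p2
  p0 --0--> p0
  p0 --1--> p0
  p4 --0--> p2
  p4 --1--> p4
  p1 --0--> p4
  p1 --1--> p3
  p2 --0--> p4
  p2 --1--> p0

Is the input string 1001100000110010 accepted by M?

p3 → p2 → p4 → p2 → p0 → p0 → p0 → p0 → p0 → p0 → p0 → p0 → p0 → p0 → p0 → p0 → p0
End state p0 is not accepting.

No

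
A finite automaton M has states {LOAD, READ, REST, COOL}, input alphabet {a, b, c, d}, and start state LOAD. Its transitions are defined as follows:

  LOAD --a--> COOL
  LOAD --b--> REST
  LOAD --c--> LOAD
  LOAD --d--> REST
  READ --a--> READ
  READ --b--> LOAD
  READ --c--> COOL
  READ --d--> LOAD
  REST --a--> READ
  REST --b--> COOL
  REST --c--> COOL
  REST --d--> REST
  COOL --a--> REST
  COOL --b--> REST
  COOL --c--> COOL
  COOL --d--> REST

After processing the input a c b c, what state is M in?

COOL

LOAD → COOL → COOL → REST → COOL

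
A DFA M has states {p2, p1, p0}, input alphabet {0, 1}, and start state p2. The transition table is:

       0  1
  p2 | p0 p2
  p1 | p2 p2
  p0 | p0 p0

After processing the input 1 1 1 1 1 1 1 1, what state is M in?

Trace: p2 -1-> p2 -1-> p2 -1-> p2 -1-> p2 -1-> p2 -1-> p2 -1-> p2 -1-> p2

p2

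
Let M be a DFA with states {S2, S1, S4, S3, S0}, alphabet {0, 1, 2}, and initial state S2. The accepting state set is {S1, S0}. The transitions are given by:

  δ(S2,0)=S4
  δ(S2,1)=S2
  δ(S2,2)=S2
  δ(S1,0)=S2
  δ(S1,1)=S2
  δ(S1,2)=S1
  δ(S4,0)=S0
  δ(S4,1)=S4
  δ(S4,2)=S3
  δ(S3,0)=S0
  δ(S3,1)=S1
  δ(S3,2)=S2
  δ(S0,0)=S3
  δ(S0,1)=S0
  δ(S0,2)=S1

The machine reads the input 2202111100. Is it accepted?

S2 → S2 → S2 → S4 → S3 → S1 → S2 → S2 → S2 → S4 → S0
End state S0 is accepting.

Yes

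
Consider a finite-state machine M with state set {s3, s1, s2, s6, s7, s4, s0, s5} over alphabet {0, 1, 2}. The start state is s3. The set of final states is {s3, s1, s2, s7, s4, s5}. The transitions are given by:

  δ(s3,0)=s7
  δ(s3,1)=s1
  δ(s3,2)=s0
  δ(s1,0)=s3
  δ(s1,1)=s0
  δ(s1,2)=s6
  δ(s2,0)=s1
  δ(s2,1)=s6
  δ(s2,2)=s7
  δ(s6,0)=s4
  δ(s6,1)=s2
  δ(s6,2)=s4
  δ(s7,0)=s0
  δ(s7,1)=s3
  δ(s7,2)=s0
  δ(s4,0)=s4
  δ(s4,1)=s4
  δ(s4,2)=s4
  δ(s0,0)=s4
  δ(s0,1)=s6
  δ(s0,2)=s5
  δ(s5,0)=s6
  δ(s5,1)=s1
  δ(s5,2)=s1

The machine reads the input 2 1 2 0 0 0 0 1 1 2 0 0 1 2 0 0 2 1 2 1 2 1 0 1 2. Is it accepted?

s3 → s0 → s6 → s4 → s4 → s4 → s4 → s4 → s4 → s4 → s4 → s4 → s4 → s4 → s4 → s4 → s4 → s4 → s4 → s4 → s4 → s4 → s4 → s4 → s4 → s4
End state s4 is accepting.

Yes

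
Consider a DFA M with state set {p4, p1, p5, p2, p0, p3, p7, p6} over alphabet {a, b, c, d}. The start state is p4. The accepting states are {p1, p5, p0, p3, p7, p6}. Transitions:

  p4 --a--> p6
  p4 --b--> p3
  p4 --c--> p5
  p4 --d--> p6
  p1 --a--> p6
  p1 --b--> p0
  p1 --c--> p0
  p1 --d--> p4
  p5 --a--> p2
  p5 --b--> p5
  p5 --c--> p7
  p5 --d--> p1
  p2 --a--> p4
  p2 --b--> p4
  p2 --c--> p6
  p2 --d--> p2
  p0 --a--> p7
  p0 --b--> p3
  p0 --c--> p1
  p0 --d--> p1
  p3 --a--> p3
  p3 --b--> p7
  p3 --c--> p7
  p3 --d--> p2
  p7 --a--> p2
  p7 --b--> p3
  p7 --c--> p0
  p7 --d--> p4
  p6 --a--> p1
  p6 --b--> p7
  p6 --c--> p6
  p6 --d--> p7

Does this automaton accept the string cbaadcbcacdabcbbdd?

start at p4
read 'c': p4 → p5
read 'b': p5 → p5
read 'a': p5 → p2
read 'a': p2 → p4
read 'd': p4 → p6
read 'c': p6 → p6
read 'b': p6 → p7
read 'c': p7 → p0
read 'a': p0 → p7
read 'c': p7 → p0
read 'd': p0 → p1
read 'a': p1 → p6
read 'b': p6 → p7
read 'c': p7 → p0
read 'b': p0 → p3
read 'b': p3 → p7
read 'd': p7 → p4
read 'd': p4 → p6
End state p6 is accepting.

Yes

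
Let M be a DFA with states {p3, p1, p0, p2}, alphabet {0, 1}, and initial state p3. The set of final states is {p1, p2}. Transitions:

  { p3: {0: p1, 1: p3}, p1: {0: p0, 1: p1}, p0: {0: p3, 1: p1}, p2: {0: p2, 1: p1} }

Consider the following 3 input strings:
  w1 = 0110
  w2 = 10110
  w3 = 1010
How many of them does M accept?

0

w1: Trace: p3 -0-> p1 -1-> p1 -1-> p1 -0-> p0  → end p0, rejected
w2: Trace: p3 -1-> p3 -0-> p1 -1-> p1 -1-> p1 -0-> p0  → end p0, rejected
w3: Trace: p3 -1-> p3 -0-> p1 -1-> p1 -0-> p0  → end p0, rejected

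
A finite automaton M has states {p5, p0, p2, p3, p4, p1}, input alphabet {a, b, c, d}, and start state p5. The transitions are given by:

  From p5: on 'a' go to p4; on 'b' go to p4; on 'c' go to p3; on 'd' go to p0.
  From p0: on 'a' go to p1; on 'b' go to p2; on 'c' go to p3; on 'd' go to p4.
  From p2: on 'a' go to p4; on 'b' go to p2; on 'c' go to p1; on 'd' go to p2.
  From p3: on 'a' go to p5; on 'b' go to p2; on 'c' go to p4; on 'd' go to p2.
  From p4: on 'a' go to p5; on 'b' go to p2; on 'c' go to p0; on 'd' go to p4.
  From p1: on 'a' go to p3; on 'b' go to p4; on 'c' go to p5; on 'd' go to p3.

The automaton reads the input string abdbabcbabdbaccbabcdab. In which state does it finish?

p5 → p4 → p2 → p2 → p2 → p4 → p2 → p1 → p4 → p5 → p4 → p4 → p2 → p4 → p0 → p3 → p2 → p4 → p2 → p1 → p3 → p5 → p4

p4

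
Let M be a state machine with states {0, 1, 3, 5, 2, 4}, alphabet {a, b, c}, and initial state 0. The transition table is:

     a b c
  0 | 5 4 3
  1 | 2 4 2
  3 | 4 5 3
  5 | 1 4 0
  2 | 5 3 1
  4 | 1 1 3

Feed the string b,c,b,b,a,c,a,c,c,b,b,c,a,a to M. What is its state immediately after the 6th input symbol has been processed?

2

start at 0
read 'b': 0 → 4
read 'c': 4 → 3
read 'b': 3 → 5
read 'b': 5 → 4
read 'a': 4 → 1
read 'c': 1 → 2
After 6 symbols: 2.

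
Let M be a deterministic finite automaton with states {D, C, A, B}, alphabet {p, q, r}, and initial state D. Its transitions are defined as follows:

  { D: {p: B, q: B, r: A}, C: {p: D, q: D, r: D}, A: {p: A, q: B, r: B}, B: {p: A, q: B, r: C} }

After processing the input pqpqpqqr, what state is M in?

D → B → B → A → B → A → B → B → C

C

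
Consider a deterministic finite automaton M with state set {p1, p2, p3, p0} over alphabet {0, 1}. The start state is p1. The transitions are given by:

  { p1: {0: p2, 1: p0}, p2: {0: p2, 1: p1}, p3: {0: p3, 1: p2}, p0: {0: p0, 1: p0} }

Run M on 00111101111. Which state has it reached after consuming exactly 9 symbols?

p0

start at p1
read '0': p1 → p2
read '0': p2 → p2
read '1': p2 → p1
read '1': p1 → p0
read '1': p0 → p0
read '1': p0 → p0
read '0': p0 → p0
read '1': p0 → p0
read '1': p0 → p0
After 9 symbols: p0.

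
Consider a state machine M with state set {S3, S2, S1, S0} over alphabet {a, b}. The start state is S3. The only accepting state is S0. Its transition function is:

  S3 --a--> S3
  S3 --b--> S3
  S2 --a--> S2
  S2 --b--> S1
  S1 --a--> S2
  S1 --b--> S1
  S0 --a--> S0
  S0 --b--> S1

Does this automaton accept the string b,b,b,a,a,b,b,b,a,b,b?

No

start at S3
read 'b': S3 → S3
read 'b': S3 → S3
read 'b': S3 → S3
read 'a': S3 → S3
read 'a': S3 → S3
read 'b': S3 → S3
read 'b': S3 → S3
read 'b': S3 → S3
read 'a': S3 → S3
read 'b': S3 → S3
read 'b': S3 → S3
End state S3 is not accepting.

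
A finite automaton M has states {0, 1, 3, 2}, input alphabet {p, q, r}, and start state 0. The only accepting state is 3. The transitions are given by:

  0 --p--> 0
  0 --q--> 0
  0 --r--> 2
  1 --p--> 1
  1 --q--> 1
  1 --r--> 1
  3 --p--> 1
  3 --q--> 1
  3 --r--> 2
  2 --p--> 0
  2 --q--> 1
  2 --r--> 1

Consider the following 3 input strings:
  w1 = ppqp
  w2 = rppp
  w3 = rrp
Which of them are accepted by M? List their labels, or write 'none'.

w1: 0 → 0 → 0 → 0 → 0  → end 0, rejected
w2: 0 → 2 → 0 → 0 → 0  → end 0, rejected
w3: 0 → 2 → 1 → 1  → end 1, rejected

none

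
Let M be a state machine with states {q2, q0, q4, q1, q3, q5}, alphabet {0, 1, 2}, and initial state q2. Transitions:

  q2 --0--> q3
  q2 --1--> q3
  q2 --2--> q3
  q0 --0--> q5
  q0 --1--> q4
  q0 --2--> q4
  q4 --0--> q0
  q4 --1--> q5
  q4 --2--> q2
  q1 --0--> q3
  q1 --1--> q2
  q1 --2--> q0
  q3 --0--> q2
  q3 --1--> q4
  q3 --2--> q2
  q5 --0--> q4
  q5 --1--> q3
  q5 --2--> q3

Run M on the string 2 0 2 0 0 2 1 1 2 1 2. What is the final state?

start at q2
read '2': q2 → q3
read '0': q3 → q2
read '2': q2 → q3
read '0': q3 → q2
read '0': q2 → q3
read '2': q3 → q2
read '1': q2 → q3
read '1': q3 → q4
read '2': q4 → q2
read '1': q2 → q3
read '2': q3 → q2

q2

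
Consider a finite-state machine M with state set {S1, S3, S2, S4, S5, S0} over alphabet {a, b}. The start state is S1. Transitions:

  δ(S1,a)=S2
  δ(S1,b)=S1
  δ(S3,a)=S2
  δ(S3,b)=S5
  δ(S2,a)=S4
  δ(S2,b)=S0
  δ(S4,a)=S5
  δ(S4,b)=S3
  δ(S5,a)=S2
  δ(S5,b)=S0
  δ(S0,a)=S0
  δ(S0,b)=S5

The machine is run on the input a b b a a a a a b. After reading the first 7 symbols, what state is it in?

S1 → S2 → S0 → S5 → S2 → S4 → S5 → S2
After 7 symbols: S2.

S2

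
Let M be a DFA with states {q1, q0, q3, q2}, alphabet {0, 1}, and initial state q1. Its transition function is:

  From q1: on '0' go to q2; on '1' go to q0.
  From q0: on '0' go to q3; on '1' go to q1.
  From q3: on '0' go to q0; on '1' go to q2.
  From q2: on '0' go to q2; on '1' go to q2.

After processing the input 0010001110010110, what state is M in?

q2

q1 → q2 → q2 → q2 → q2 → q2 → q2 → q2 → q2 → q2 → q2 → q2 → q2 → q2 → q2 → q2 → q2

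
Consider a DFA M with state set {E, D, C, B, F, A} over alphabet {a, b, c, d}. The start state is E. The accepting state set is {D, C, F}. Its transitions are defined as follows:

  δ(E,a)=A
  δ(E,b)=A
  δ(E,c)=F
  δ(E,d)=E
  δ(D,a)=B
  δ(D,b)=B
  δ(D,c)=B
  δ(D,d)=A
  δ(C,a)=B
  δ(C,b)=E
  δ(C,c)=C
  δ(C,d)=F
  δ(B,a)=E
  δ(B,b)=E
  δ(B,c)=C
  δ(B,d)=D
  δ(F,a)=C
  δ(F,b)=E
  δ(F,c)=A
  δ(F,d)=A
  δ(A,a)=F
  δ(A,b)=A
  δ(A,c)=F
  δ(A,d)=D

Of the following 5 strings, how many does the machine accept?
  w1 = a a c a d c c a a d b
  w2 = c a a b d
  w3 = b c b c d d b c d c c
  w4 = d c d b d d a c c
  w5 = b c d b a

w1: Trace: E -a-> A -a-> F -c-> A -a-> F -d-> A -c-> F -c-> A -a-> F -a-> C -d-> F -b-> E  → end E, rejected
w2: Trace: E -c-> F -a-> C -a-> B -b-> E -d-> E  → end E, rejected
w3: Trace: E -b-> A -c-> F -b-> E -c-> F -d-> A -d-> D -b-> B -c-> C -d-> F -c-> A -c-> F  → end F, accepted
w4: Trace: E -d-> E -c-> F -d-> A -b-> A -d-> D -d-> A -a-> F -c-> A -c-> F  → end F, accepted
w5: Trace: E -b-> A -c-> F -d-> A -b-> A -a-> F  → end F, accepted

3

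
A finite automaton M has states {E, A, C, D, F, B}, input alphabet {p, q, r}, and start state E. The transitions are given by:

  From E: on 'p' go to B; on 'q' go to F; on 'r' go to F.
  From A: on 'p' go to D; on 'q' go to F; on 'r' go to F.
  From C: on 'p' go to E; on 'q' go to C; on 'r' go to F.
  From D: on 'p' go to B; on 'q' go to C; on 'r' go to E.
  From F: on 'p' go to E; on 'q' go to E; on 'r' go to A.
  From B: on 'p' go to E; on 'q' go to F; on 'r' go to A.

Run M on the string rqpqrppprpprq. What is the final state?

F

start at E
read 'r': E → F
read 'q': F → E
read 'p': E → B
read 'q': B → F
read 'r': F → A
read 'p': A → D
read 'p': D → B
read 'p': B → E
read 'r': E → F
read 'p': F → E
read 'p': E → B
read 'r': B → A
read 'q': A → F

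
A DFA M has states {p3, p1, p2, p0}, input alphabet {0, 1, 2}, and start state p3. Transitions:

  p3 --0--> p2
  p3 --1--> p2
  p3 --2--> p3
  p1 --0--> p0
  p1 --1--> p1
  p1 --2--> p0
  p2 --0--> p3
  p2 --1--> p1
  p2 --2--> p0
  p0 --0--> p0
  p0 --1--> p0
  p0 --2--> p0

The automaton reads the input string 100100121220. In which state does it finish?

p3 → p2 → p3 → p2 → p1 → p0 → p0 → p0 → p0 → p0 → p0 → p0 → p0

p0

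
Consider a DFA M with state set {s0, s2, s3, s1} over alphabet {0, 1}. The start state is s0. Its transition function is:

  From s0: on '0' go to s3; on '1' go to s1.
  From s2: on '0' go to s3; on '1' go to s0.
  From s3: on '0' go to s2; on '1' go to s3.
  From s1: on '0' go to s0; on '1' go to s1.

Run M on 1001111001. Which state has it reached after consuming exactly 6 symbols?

s3

Trace: s0 -1-> s1 -0-> s0 -0-> s3 -1-> s3 -1-> s3 -1-> s3
After 6 symbols: s3.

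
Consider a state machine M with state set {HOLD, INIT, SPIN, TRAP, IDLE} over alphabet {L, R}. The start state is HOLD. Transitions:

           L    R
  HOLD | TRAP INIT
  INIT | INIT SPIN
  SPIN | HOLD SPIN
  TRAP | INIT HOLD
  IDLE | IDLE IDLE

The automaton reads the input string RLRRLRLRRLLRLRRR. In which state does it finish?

start at HOLD
read 'R': HOLD → INIT
read 'L': INIT → INIT
read 'R': INIT → SPIN
read 'R': SPIN → SPIN
read 'L': SPIN → HOLD
read 'R': HOLD → INIT
read 'L': INIT → INIT
read 'R': INIT → SPIN
read 'R': SPIN → SPIN
read 'L': SPIN → HOLD
read 'L': HOLD → TRAP
read 'R': TRAP → HOLD
read 'L': HOLD → TRAP
read 'R': TRAP → HOLD
read 'R': HOLD → INIT
read 'R': INIT → SPIN

SPIN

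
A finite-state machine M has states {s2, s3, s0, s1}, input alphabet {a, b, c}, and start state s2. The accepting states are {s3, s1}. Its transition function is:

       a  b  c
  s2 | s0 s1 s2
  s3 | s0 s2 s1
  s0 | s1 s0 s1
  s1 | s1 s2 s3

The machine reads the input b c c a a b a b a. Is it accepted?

Yes

start at s2
read 'b': s2 → s1
read 'c': s1 → s3
read 'c': s3 → s1
read 'a': s1 → s1
read 'a': s1 → s1
read 'b': s1 → s2
read 'a': s2 → s0
read 'b': s0 → s0
read 'a': s0 → s1
End state s1 is accepting.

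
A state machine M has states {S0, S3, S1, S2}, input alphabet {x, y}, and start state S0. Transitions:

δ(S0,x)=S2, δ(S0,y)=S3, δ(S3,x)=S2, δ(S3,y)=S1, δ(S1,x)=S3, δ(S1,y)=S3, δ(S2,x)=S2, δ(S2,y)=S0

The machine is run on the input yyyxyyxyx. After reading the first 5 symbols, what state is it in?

S0

start at S0
read 'y': S0 → S3
read 'y': S3 → S1
read 'y': S1 → S3
read 'x': S3 → S2
read 'y': S2 → S0
After 5 symbols: S0.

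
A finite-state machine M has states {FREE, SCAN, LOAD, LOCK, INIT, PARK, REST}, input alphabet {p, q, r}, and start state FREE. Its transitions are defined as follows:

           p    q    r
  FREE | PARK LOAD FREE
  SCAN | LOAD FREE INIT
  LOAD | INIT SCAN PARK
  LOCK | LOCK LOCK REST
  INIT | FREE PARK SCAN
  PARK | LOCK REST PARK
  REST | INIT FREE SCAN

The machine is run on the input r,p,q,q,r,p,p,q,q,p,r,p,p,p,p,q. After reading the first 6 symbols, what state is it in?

Trace: FREE -r-> FREE -p-> PARK -q-> REST -q-> FREE -r-> FREE -p-> PARK
After 6 symbols: PARK.

PARK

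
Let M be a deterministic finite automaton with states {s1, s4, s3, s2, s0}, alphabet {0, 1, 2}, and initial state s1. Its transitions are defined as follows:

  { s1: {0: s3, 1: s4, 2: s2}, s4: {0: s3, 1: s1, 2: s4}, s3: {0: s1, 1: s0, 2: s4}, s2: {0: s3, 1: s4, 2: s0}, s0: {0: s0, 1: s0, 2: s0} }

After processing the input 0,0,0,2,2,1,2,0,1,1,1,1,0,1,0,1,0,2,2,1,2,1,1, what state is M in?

s1 → s3 → s1 → s3 → s4 → s4 → s1 → s2 → s3 → s0 → s0 → s0 → s0 → s0 → s0 → s0 → s0 → s0 → s0 → s0 → s0 → s0 → s0 → s0

s0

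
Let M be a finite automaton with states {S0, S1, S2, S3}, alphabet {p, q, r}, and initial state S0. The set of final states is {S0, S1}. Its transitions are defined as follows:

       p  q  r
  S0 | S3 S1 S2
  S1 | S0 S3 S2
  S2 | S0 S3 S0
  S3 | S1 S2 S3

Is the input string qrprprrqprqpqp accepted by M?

S0 → S1 → S2 → S0 → S2 → S0 → S2 → S0 → S1 → S0 → S2 → S3 → S1 → S3 → S1
End state S1 is accepting.

Yes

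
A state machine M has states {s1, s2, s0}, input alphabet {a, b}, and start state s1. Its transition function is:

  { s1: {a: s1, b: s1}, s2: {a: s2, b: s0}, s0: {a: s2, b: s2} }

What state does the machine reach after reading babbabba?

s1

start at s1
read 'b': s1 → s1
read 'a': s1 → s1
read 'b': s1 → s1
read 'b': s1 → s1
read 'a': s1 → s1
read 'b': s1 → s1
read 'b': s1 → s1
read 'a': s1 → s1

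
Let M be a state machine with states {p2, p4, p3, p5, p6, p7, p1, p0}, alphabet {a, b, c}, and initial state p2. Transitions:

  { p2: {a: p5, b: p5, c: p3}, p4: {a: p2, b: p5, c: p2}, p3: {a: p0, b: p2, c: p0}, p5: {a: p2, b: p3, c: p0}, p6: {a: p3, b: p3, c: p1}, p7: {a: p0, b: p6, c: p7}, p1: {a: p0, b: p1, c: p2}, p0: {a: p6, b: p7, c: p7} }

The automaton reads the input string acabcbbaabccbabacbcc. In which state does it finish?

p7

p2 → p5 → p0 → p6 → p3 → p0 → p7 → p6 → p3 → p0 → p7 → p7 → p7 → p6 → p3 → p2 → p5 → p0 → p7 → p7 → p7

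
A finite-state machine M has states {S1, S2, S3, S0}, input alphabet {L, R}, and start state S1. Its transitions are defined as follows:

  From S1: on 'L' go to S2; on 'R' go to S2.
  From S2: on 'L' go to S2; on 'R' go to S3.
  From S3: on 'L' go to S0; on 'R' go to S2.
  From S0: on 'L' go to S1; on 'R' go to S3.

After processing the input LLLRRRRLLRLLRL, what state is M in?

S1 → S2 → S2 → S2 → S3 → S2 → S3 → S2 → S2 → S2 → S3 → S0 → S1 → S2 → S2

S2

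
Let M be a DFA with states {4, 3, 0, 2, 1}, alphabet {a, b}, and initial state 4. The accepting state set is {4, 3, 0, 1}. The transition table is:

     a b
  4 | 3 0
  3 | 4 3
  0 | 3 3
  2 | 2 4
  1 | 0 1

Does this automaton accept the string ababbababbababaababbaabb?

Trace: 4 -a-> 3 -b-> 3 -a-> 4 -b-> 0 -b-> 3 -a-> 4 -b-> 0 -a-> 3 -b-> 3 -b-> 3 -a-> 4 -b-> 0 -a-> 3 -b-> 3 -a-> 4 -a-> 3 -b-> 3 -a-> 4 -b-> 0 -b-> 3 -a-> 4 -a-> 3 -b-> 3 -b-> 3
End state 3 is accepting.

Yes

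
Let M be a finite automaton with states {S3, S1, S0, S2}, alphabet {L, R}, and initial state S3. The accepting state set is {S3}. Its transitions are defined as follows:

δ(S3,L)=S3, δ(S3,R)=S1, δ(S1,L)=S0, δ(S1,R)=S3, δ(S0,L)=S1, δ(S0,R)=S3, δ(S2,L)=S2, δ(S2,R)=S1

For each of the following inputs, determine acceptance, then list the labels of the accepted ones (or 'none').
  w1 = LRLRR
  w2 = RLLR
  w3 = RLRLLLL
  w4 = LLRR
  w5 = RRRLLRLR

w2, w3, w4

w1: Trace: S3 -L-> S3 -R-> S1 -L-> S0 -R-> S3 -R-> S1  → end S1, rejected
w2: Trace: S3 -R-> S1 -L-> S0 -L-> S1 -R-> S3  → end S3, accepted
w3: Trace: S3 -R-> S1 -L-> S0 -R-> S3 -L-> S3 -L-> S3 -L-> S3 -L-> S3  → end S3, accepted
w4: Trace: S3 -L-> S3 -L-> S3 -R-> S1 -R-> S3  → end S3, accepted
w5: Trace: S3 -R-> S1 -R-> S3 -R-> S1 -L-> S0 -L-> S1 -R-> S3 -L-> S3 -R-> S1  → end S1, rejected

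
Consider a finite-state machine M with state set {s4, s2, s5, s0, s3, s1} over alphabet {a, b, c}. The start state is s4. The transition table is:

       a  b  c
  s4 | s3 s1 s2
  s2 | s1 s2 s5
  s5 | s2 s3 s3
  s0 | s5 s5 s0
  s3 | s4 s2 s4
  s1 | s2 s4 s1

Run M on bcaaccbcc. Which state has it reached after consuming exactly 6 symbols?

Trace: s4 -b-> s1 -c-> s1 -a-> s2 -a-> s1 -c-> s1 -c-> s1
After 6 symbols: s1.

s1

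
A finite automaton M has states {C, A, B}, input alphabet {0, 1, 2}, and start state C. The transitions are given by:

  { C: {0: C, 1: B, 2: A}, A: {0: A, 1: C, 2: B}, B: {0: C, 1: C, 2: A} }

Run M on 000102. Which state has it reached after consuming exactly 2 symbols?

C → C → C
After 2 symbols: C.

C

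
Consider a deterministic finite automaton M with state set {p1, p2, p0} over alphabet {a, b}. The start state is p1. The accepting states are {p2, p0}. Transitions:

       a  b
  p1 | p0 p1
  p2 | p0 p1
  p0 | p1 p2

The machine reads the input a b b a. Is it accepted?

Yes

Trace: p1 -a-> p0 -b-> p2 -b-> p1 -a-> p0
End state p0 is accepting.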